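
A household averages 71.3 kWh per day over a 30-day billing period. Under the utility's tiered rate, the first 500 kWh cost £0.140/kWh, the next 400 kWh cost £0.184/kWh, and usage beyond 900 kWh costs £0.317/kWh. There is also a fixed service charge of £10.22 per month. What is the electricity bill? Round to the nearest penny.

£546.58

Usage = 71.3 kWh/day × 30 days = 2139 kWh
First 500 kWh × £0.140 = £70.00
Next 400 kWh × £0.184 = £73.60
Remaining 1239 kWh × £0.317 = £392.76
Energy charge = £536.36; + service £10.22 = £546.58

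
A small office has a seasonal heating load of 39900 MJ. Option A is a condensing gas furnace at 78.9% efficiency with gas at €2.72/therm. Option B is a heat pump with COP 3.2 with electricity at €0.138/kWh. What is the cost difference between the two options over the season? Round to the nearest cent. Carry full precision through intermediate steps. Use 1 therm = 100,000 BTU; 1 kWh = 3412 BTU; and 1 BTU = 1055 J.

€825.79

Heat load = 39900 MJ = 39,900,000,000 J / 1055 = 37,819,905 BTU
Gas: input = 37,819,905 / 0.789 = 47,933,974 BTU = 479.3 therm → 479.3 × €2.72 = €1,303.80
Heat pump: 37,819,905 BTU / 3412 = 11,080 kWh heat; / 3.2 = 3,464 kWh in → × €0.138 = €478.01
Difference = |€1,303.80 − €478.01| = €825.79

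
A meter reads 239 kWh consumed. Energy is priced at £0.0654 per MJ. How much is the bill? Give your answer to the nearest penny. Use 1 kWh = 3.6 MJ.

239 kWh × (3.6 MJ/kWh) = 860.4 MJ
Cost = 860.4 MJ × £0.0654/MJ = £56.27

£56.27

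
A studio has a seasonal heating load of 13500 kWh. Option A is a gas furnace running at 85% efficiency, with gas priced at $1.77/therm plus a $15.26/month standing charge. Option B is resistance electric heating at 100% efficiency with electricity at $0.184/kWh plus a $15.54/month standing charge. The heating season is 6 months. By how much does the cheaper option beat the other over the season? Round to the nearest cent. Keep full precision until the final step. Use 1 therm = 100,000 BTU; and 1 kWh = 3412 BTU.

$1526.51

Heat load = 13500 kWh × 3412 = 46,062,000 BTU
Gas: input = 46,062,000 / 0.85 = 54,190,588 BTU = 541.9 therm → 541.9 × $1.77 = $959.17; + 6 × $15.26 standing = $1,050.73
Electric: 46,062,000 BTU / 3412 = 13,500 kWh → × $0.184 = $2,484.00; + 6 × $15.54 standing = $2,577.24
Difference = |$1,050.73 − $2,577.24| = $1,526.51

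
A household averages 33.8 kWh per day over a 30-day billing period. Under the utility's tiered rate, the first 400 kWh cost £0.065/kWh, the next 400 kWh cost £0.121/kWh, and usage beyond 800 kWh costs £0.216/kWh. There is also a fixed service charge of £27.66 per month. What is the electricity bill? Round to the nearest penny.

Usage = 33.8 kWh/day × 30 days = 1014 kWh
First 400 kWh × £0.065 = £26.00
Next 400 kWh × £0.121 = £48.40
Remaining 214 kWh × £0.216 = £46.22
Energy charge = £120.62; + service £27.66 = £148.28

£148.28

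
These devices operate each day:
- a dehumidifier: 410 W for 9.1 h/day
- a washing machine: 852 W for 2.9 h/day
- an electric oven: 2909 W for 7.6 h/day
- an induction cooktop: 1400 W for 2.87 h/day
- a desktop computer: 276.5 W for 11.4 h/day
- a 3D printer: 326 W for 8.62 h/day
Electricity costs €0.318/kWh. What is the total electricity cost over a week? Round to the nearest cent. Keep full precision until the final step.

€85.23

dehumidifier: 410 W × 9.1 h × 7 d = 26,117 Wh = 26.12 kWh
washing machine: 852 W × 2.9 h × 7 d = 17,296 Wh = 17.3 kWh
electric oven: 2909 W × 7.6 h × 7 d = 154,759 Wh = 154.8 kWh
induction cooktop: 1400 W × 2.87 h × 7 d = 28,126 Wh = 28.13 kWh
desktop computer: 276.5 W × 11.4 h × 7 d = 22,065 Wh = 22.06 kWh
3D printer: 326 W × 8.62 h × 7 d = 19,671 Wh = 19.67 kWh
Total energy = 26.12 + 17.3 + 154.8 + 28.13 + 22.06 + 19.67 = 268 kWh
Cost = 268 kWh × €0.318 = €85.23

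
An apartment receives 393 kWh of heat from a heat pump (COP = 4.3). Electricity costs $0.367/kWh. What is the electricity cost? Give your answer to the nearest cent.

$33.54

Electrical input = 393 kWh / 4.3 = 91.4 kWh
Cost = 91.4 × $0.367/kWh = $33.54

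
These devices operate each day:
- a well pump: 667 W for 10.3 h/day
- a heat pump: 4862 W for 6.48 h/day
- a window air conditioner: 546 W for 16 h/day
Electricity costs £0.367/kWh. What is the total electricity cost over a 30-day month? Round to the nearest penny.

well pump: 667 W × 10.3 h × 30 d = 206,103 Wh = 206.1 kWh
heat pump: 4862 W × 6.48 h × 30 d = 945,173 Wh = 945.2 kWh
window air conditioner: 546 W × 16 h × 30 d = 262,080 Wh = 262.1 kWh
Total energy = 206.1 + 945.2 + 262.1 = 1,413 kWh
Cost = 1,413 kWh × £0.367 = £518.70

£518.70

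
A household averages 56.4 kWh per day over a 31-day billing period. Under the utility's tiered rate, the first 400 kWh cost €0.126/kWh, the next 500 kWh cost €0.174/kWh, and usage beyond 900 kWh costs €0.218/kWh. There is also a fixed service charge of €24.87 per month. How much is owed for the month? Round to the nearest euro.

Usage = 56.4 kWh/day × 31 days = 1748.4 kWh
First 400 kWh × €0.126 = €50.40
Next 500 kWh × €0.174 = €87.00
Remaining 848.4 kWh × €0.218 = €184.95
Energy charge = €322.35; + service €24.87 = €347.22 ≈ €347

€347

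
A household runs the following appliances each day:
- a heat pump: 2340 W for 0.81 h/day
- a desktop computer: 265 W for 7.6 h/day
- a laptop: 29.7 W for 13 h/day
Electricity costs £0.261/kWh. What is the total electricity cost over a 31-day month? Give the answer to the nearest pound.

£35

heat pump: 2340 W × 0.81 h × 31 d = 58,757 Wh = 58.76 kWh
desktop computer: 265 W × 7.6 h × 31 d = 62,434 Wh = 62.43 kWh
laptop: 29.7 W × 13 h × 31 d = 11,969 Wh = 11.97 kWh
Total energy = 58.76 + 62.43 + 11.97 = 133.2 kWh
Cost = 133.2 kWh × £0.261 = £34.75 ≈ £35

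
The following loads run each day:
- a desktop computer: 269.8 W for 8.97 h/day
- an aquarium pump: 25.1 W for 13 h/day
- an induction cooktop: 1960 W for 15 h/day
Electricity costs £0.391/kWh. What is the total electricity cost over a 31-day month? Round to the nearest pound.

£390

desktop computer: 269.8 W × 8.97 h × 31 d = 75,023 Wh = 75.02 kWh
aquarium pump: 25.1 W × 13 h × 31 d = 10,115 Wh = 10.12 kWh
induction cooktop: 1960 W × 15 h × 31 d = 911,400 Wh = 911.4 kWh
Total energy = 75.02 + 10.12 + 911.4 = 996.5 kWh
Cost = 996.5 kWh × £0.391 = £389.65 ≈ £390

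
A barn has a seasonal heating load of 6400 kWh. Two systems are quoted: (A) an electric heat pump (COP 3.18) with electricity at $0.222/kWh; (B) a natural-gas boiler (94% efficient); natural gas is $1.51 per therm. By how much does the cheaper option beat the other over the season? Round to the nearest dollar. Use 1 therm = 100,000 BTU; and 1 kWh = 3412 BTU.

$96

Heat load = 6400 kWh × 3412 = 21,836,800 BTU
Gas: input = 21,836,800 / 0.94 = 23,230,638 BTU = 232.3 therm → 232.3 × $1.51 = $350.78
Heat pump: 21,836,800 BTU / 3412 = 6,400 kWh heat; / 3.18 = 2,013 kWh in → × $0.222 = $446.79
Difference = |$350.78 − $446.79| = $96.01 ≈ $96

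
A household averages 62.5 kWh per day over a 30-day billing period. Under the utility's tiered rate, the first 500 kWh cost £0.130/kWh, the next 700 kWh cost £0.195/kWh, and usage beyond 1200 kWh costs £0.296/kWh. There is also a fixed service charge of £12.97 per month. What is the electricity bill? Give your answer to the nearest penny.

£414.27

Usage = 62.5 kWh/day × 30 days = 1875 kWh
First 500 kWh × £0.130 = £65.00
Next 700 kWh × £0.195 = £136.50
Remaining 675 kWh × £0.296 = £199.80
Energy charge = £401.30; + service £12.97 = £414.27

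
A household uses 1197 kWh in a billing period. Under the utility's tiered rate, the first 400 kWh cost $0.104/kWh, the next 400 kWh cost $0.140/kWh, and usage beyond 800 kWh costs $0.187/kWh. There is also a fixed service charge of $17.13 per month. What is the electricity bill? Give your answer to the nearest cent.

$188.97

First 400 kWh × $0.104 = $41.60
Next 400 kWh × $0.140 = $56.00
Remaining 397 kWh × $0.187 = $74.24
Energy charge = $171.84; + service $17.13 = $188.97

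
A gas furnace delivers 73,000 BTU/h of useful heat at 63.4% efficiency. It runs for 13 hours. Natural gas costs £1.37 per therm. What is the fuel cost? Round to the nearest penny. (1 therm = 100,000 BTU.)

Heat delivered = 73,000 BTU/h × 13 h = 949,000 BTU
Gas input = 949,000 / 0.634 = 1,496,845 BTU
= 1,496,845 / 100,000 = 14.97 therm
Cost = 14.97 × £1.37/therm = £20.51

£20.51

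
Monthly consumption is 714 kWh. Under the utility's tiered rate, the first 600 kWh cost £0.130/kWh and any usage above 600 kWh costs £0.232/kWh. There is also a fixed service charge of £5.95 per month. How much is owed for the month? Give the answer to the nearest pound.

£110

First 600 kWh × £0.130 = £78.00
Remaining 114 kWh × £0.232 = £26.45
Energy charge = £104.45; + service £5.95 = £110.40 ≈ £110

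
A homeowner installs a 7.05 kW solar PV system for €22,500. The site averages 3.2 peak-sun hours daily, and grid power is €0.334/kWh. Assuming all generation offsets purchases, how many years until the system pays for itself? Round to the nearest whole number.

Daily generation = 7.05 kW × 3.2 h = 22.56 kWh
Annual generation = 22.56 × 365 = 8234.4 kWh
Annual savings = 8234.4 × €0.334 = €2,750.29
Payback = €22,500 / €2,750.29 = 8.18 years

8 years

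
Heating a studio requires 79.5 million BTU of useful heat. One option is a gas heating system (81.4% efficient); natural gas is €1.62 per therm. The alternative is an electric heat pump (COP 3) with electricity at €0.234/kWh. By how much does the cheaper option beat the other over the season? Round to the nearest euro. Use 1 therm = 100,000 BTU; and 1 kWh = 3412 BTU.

€235

Heat load = 79.5 × 10⁶ BTU = 79,500,000 BTU
Gas: input = 79,500,000 / 0.814 = 97,665,848 BTU = 976.7 therm → 976.7 × €1.62 = €1,582.19
Heat pump: 79,500,000 BTU / 3412 = 23,300 kWh heat; / 3 = 7,767 kWh in → × €0.234 = €1,817.41
Difference = |€1,582.19 − €1,817.41| = €235.22 ≈ €235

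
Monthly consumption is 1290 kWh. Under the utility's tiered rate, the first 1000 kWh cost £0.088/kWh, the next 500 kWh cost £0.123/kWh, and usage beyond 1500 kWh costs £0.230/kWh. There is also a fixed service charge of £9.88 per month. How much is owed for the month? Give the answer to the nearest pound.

First 1000 kWh × £0.088 = £88.00
Next 290 kWh × £0.123 = £35.67
Remaining tier: 0 kWh (not reached)
Energy charge = £123.67; + service £9.88 = £133.55 ≈ £134

£134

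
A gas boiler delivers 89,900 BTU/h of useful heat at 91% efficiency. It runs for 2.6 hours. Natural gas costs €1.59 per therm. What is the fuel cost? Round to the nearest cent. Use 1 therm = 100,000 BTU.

Heat delivered = 89,900 BTU/h × 2.6 h = 233,740 BTU
Gas input = 233,740 / 0.91 = 256,857 BTU
= 256,857 / 100,000 = 2.569 therm
Cost = 2.569 × €1.59/therm = €4.08

€4.08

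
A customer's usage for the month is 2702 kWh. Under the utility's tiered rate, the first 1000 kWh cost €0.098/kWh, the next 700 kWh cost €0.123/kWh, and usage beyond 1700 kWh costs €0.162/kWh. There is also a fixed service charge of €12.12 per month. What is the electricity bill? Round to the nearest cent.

€358.54

First 1000 kWh × €0.098 = €98.00
Next 700 kWh × €0.123 = €86.10
Remaining 1002 kWh × €0.162 = €162.32
Energy charge = €346.42; + service €12.12 = €358.54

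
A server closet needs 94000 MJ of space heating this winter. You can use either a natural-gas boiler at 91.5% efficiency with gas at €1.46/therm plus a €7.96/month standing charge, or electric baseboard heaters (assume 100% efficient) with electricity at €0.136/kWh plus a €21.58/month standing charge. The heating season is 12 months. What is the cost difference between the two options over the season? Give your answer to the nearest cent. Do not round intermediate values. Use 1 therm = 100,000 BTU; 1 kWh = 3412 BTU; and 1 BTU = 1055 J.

Heat load = 94000 MJ = 94,000,000,000 J / 1055 = 89,099,526 BTU
Gas: input = 89,099,526 / 0.915 = 97,376,531 BTU = 973.8 therm → 973.8 × €1.46 = €1,421.70; + 12 × €7.96 standing = €1,517.22
Electric: 89,099,526 BTU / 3412 = 26,110 kWh → × €0.136 = €3,551.45; + 12 × €21.58 standing = €3,810.41
Difference = |€1,517.22 − €3,810.41| = €2,293.19

€2293.19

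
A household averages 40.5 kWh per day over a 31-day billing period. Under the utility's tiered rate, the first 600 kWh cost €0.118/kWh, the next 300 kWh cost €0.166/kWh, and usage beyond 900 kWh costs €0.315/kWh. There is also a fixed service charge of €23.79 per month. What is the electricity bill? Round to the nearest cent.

€256.37

Usage = 40.5 kWh/day × 31 days = 1255.5 kWh
First 600 kWh × €0.118 = €70.80
Next 300 kWh × €0.166 = €49.80
Remaining 355.5 kWh × €0.315 = €111.98
Energy charge = €232.58; + service €23.79 = €256.37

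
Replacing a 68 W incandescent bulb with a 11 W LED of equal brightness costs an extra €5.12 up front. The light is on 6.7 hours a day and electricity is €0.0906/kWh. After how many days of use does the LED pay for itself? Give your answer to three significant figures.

Power saved = 68 − 11 = 57 W
Daily energy saved = 57 W × 6.7 h = 381.9 Wh = 0.3819 kWh
Daily savings = 0.3819 × €0.0906 = €0.0346
Payback = €5.12 / €0.0346 per day = 148 days

148 days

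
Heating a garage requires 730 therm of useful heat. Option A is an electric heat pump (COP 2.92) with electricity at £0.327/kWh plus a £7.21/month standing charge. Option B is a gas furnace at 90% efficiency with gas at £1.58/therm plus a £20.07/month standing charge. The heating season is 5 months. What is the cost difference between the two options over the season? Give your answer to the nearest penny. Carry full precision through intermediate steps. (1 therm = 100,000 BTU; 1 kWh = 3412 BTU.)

Heat load = 730 therm × 100,000 = 73,000,000 BTU
Gas: input = 73,000,000 / 0.90 = 81,111,111 BTU = 811.1 therm → 811.1 × £1.58 = £1,281.56; + 5 × £20.07 standing = £1,381.91
Heat pump: 73,000,000 BTU / 3412 = 21,400 kWh heat; / 2.92 = 7,327 kWh in → × £0.327 = £2,395.96; + 5 × £7.21 standing = £2,432.01
Difference = |£1,381.91 − £2,432.01| = £1,050.10

£1050.10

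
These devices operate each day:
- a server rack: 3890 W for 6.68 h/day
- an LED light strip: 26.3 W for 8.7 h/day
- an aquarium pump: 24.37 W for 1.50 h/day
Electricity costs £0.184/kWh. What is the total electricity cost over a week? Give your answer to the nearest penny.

server rack: 3890 W × 6.68 h × 7 d = 181,896 Wh = 181.9 kWh
LED light strip: 26.3 W × 8.7 h × 7 d = 1,602 Wh = 1.602 kWh
aquarium pump: 24.37 W × 1.50 h × 7 d = 256 Wh = 0.2559 kWh
Total energy = 181.9 + 1.602 + 0.2559 = 183.8 kWh
Cost = 183.8 kWh × £0.184 = £33.81

£33.81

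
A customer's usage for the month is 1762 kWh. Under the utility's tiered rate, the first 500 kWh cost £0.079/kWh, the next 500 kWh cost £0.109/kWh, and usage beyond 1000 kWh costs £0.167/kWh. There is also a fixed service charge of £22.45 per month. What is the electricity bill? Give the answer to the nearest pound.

£244

First 500 kWh × £0.079 = £39.50
Next 500 kWh × £0.109 = £54.50
Remaining 762 kWh × £0.167 = £127.25
Energy charge = £221.25; + service £22.45 = £243.70 ≈ £244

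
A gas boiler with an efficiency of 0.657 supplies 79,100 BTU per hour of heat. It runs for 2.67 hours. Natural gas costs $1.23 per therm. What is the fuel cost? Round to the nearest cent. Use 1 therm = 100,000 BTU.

$3.95

Heat delivered = 79,100 BTU/h × 2.67 h = 211,197 BTU
Gas input = 211,197 / 0.657 = 321,457 BTU
= 321,457 / 100,000 = 3.215 therm
Cost = 3.215 × $1.23/therm = $3.95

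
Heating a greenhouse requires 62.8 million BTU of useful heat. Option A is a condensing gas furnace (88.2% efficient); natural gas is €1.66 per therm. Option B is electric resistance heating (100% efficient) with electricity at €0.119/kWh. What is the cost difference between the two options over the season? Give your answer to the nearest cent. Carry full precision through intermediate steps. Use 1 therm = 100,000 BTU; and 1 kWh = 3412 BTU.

Heat load = 62.8 × 10⁶ BTU = 62,800,000 BTU
Gas: input = 62,800,000 / 0.882 = 71,201,814 BTU = 712 therm → 712 × €1.66 = €1,181.95
Electric: 62,800,000 BTU / 3412 = 18,410 kWh → × €0.119 = €2,190.27
Difference = |€1,181.95 − €2,190.27| = €1,008.32

€1008.32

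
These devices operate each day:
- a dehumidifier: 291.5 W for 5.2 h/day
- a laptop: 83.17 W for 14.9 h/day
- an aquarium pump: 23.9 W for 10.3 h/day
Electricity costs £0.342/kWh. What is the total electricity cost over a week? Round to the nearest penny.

£7.18

dehumidifier: 291.5 W × 5.2 h × 7 d = 10,611 Wh = 10.61 kWh
laptop: 83.17 W × 14.9 h × 7 d = 8,675 Wh = 8.675 kWh
aquarium pump: 23.9 W × 10.3 h × 7 d = 1,723 Wh = 1.723 kWh
Total energy = 10.61 + 8.675 + 1.723 = 21.01 kWh
Cost = 21.01 kWh × £0.342 = £7.18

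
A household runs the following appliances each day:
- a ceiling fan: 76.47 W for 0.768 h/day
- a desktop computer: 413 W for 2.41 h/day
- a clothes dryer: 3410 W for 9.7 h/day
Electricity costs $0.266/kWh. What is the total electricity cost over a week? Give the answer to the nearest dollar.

$64

ceiling fan: 76.47 W × 0.768 h × 7 d = 411 Wh = 0.4111 kWh
desktop computer: 413 W × 2.41 h × 7 d = 6,967 Wh = 6.967 kWh
clothes dryer: 3410 W × 9.7 h × 7 d = 231,539 Wh = 231.5 kWh
Total energy = 0.4111 + 6.967 + 231.5 = 238.9 kWh
Cost = 238.9 kWh × $0.266 = $63.55 ≈ $64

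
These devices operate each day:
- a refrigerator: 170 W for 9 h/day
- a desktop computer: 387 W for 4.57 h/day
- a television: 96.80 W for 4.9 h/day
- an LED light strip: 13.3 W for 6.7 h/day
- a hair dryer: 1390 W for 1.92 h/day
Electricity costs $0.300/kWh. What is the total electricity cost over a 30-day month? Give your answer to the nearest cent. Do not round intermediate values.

refrigerator: 170 W × 9 h × 30 d = 45,900 Wh = 45.9 kWh
desktop computer: 387 W × 4.57 h × 30 d = 53,058 Wh = 53.06 kWh
television: 96.80 W × 4.9 h × 30 d = 14,230 Wh = 14.23 kWh
LED light strip: 13.3 W × 6.7 h × 30 d = 2,673 Wh = 2.673 kWh
hair dryer: 1390 W × 1.92 h × 30 d = 80,064 Wh = 80.06 kWh
Total energy = 45.9 + 53.06 + 14.23 + 2.673 + 80.06 = 195.9 kWh
Cost = 195.9 kWh × $0.300 = $58.78

$58.78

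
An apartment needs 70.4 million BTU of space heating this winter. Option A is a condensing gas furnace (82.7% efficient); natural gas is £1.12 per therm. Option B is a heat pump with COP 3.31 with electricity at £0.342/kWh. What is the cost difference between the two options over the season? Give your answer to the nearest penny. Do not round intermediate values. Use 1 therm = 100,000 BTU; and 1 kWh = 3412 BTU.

£1178.45

Heat load = 70.4 × 10⁶ BTU = 70,400,000 BTU
Gas: input = 70,400,000 / 0.827 = 85,126,965 BTU = 851.3 therm → 851.3 × £1.12 = £953.42
Heat pump: 70,400,000 BTU / 3412 = 20,630 kWh heat; / 3.31 = 6,234 kWh in → × £0.342 = £2,131.88
Difference = |£953.42 − £2,131.88| = £1,178.45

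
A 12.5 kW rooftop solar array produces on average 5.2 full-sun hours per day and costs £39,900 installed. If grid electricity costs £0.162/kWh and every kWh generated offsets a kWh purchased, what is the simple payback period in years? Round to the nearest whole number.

Daily generation = 12.5 kW × 5.2 h = 65 kWh
Annual generation = 65 × 365 = 23725 kWh
Annual savings = 23725 × £0.162 = £3,843.45
Payback = £39,900 / £3,843.45 = 10.4 years

10 years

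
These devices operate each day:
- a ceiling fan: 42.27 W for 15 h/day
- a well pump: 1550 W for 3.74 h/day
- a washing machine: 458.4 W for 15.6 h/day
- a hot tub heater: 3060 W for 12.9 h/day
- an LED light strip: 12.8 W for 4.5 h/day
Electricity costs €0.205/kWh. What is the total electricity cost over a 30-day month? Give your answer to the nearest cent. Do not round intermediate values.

€326.65

ceiling fan: 42.27 W × 15 h × 30 d = 19,022 Wh = 19.02 kWh
well pump: 1550 W × 3.74 h × 30 d = 173,910 Wh = 173.9 kWh
washing machine: 458.4 W × 15.6 h × 30 d = 214,531 Wh = 214.5 kWh
hot tub heater: 3060 W × 12.9 h × 30 d = 1,184,220 Wh = 1,184 kWh
LED light strip: 12.8 W × 4.5 h × 30 d = 1,728 Wh = 1.728 kWh
Total energy = 19.02 + 173.9 + 214.5 + 1,184 + 1.728 = 1,593 kWh
Cost = 1,593 kWh × €0.205 = €326.65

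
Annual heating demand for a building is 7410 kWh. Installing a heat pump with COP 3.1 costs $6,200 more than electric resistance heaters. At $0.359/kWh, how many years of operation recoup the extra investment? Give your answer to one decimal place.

Resistance: 7410 kWh × $0.359 = $2,660.19/yr
Heat pump: 7410 / 3.1 = 2390 kWh in → × $0.359 = $858.13/yr
Annual savings = $1,802.06
Payback = $6,200 / $1,802.06 = 3.44 years

3.4 years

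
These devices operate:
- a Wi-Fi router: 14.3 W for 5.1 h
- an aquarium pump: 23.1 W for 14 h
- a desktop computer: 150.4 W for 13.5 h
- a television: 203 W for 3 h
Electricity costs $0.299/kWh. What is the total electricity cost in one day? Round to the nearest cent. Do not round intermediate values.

$0.91

Wi-Fi router: 14.3 W × 5.1 h = 73 Wh = 0.07293 kWh
aquarium pump: 23.1 W × 14 h = 323 Wh = 0.3234 kWh
desktop computer: 150.4 W × 13.5 h = 2,030 Wh = 2.03 kWh
television: 203 W × 3 h = 609 Wh = 0.609 kWh
Total energy = 0.07293 + 0.3234 + 2.03 + 0.609 = 3.036 kWh
Cost = 3.036 kWh × $0.299 = $0.91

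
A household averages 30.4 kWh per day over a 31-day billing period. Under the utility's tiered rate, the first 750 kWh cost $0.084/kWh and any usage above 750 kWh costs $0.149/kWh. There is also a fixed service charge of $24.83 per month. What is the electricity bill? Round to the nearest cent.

Usage = 30.4 kWh/day × 31 days = 942.4 kWh
First 750 kWh × $0.084 = $63.00
Remaining 192.4 kWh × $0.149 = $28.67
Energy charge = $91.67; + service $24.83 = $116.50

$116.50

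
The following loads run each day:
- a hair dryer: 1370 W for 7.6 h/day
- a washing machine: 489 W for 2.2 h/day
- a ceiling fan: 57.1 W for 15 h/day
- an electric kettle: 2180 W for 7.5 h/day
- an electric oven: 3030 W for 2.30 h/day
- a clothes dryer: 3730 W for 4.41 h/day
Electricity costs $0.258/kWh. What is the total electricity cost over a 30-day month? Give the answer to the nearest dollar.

$403

hair dryer: 1370 W × 7.6 h × 30 d = 312,360 Wh = 312.4 kWh
washing machine: 489 W × 2.2 h × 30 d = 32,274 Wh = 32.27 kWh
ceiling fan: 57.1 W × 15 h × 30 d = 25,695 Wh = 25.7 kWh
electric kettle: 2180 W × 7.5 h × 30 d = 490,500 Wh = 490.5 kWh
electric oven: 3030 W × 2.30 h × 30 d = 209,070 Wh = 209.1 kWh
clothes dryer: 3730 W × 4.41 h × 30 d = 493,479 Wh = 493.5 kWh
Total energy = 312.4 + 32.27 + 25.7 + 490.5 + 209.1 + 493.5 = 1,563 kWh
Cost = 1,563 kWh × $0.258 = $403.35 ≈ $403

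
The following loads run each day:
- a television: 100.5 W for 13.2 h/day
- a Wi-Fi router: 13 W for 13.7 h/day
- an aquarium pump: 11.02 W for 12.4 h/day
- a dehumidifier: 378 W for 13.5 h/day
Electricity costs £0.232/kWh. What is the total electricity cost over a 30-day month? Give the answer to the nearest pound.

television: 100.5 W × 13.2 h × 30 d = 39,798 Wh = 39.8 kWh
Wi-Fi router: 13 W × 13.7 h × 30 d = 5,343 Wh = 5.343 kWh
aquarium pump: 11.02 W × 12.4 h × 30 d = 4,099 Wh = 4.099 kWh
dehumidifier: 378 W × 13.5 h × 30 d = 153,090 Wh = 153.1 kWh
Total energy = 39.8 + 5.343 + 4.099 + 153.1 = 202.3 kWh
Cost = 202.3 kWh × £0.232 = £46.94 ≈ £47

£47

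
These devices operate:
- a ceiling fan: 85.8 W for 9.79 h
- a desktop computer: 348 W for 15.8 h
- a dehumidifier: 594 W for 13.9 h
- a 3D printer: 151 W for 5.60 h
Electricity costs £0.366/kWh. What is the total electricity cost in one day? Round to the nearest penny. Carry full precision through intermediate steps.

ceiling fan: 85.8 W × 9.79 h = 840 Wh = 0.84 kWh
desktop computer: 348 W × 15.8 h = 5,498 Wh = 5.498 kWh
dehumidifier: 594 W × 13.9 h = 8,257 Wh = 8.257 kWh
3D printer: 151 W × 5.60 h = 846 Wh = 0.8456 kWh
Total energy = 0.84 + 5.498 + 8.257 + 0.8456 = 15.44 kWh
Cost = 15.44 kWh × £0.366 = £5.65

£5.65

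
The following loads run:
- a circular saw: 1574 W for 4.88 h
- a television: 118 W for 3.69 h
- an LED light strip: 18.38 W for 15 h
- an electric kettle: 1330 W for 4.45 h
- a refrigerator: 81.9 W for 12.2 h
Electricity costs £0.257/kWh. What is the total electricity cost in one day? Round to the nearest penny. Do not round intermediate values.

circular saw: 1574 W × 4.88 h = 7,681 Wh = 7.681 kWh
television: 118 W × 3.69 h = 435 Wh = 0.4354 kWh
LED light strip: 18.38 W × 15 h = 276 Wh = 0.2757 kWh
electric kettle: 1330 W × 4.45 h = 5,918 Wh = 5.918 kWh
refrigerator: 81.9 W × 12.2 h = 999 Wh = 0.9992 kWh
Total energy = 7.681 + 0.4354 + 0.2757 + 5.918 + 0.9992 = 15.31 kWh
Cost = 15.31 kWh × £0.257 = £3.93

£3.93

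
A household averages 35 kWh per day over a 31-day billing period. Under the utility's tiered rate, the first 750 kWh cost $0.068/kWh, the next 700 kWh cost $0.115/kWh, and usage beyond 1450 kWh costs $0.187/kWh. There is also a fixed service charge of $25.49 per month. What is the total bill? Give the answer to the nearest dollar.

$115

Usage = 35 kWh/day × 31 days = 1085 kWh
First 750 kWh × $0.068 = $51.00
Next 335 kWh × $0.115 = $38.52
Remaining tier: 0 kWh (not reached)
Energy charge = $89.53; + service $25.49 = $115.02 ≈ $115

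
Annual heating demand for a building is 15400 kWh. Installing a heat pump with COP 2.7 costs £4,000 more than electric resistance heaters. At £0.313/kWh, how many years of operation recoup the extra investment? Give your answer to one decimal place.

Resistance: 15400 kWh × £0.313 = £4,820.20/yr
Heat pump: 15400 / 2.7 = 5704 kWh in → × £0.313 = £1,785.26/yr
Annual savings = £3,034.94
Payback = £4,000 / £3,034.94 = 1.32 years

1.3 years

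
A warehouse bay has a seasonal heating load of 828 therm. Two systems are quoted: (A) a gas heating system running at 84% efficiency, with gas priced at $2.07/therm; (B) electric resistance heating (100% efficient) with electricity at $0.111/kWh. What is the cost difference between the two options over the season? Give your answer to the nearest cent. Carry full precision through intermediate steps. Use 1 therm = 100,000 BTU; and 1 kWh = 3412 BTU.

$653.24

Heat load = 828 therm × 100,000 = 82,800,000 BTU
Gas: input = 82,800,000 / 0.84 = 98,571,429 BTU = 985.7 therm → 985.7 × $2.07 = $2,040.43
Electric: 82,800,000 BTU / 3412 = 24,270 kWh → × $0.111 = $2,693.67
Difference = |$2,040.43 − $2,693.67| = $653.24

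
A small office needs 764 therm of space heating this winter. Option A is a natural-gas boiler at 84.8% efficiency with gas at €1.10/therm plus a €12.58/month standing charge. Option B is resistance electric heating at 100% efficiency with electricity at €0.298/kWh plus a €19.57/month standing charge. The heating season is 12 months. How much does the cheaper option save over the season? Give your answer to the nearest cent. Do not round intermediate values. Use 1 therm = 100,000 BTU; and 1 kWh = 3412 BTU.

€5765.53

Heat load = 764 therm × 100,000 = 76,400,000 BTU
Gas: input = 76,400,000 / 0.848 = 90,094,340 BTU = 900.9 therm → 900.9 × €1.10 = €991.04; + 12 × €12.58 standing = €1,142.00
Electric: 76,400,000 BTU / 3412 = 22,390 kWh → × €0.298 = €6,672.68; + 12 × €19.57 standing = €6,907.52
Difference = |€1,142.00 − €6,907.52| = €5,765.53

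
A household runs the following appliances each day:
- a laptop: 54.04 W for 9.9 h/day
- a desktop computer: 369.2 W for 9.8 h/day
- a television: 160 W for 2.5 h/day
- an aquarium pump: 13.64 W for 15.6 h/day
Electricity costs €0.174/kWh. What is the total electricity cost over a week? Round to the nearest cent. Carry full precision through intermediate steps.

laptop: 54.04 W × 9.9 h × 7 d = 3,745 Wh = 3.745 kWh
desktop computer: 369.2 W × 9.8 h × 7 d = 25,327 Wh = 25.33 kWh
television: 160 W × 2.5 h × 7 d = 2,800 Wh = 2.8 kWh
aquarium pump: 13.64 W × 15.6 h × 7 d = 1,489 Wh = 1.489 kWh
Total energy = 3.745 + 25.33 + 2.8 + 1.489 = 33.36 kWh
Cost = 33.36 kWh × €0.174 = €5.80

€5.80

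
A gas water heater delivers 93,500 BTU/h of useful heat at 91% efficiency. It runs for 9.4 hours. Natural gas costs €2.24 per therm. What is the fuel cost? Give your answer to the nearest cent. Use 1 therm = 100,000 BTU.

€21.63

Heat delivered = 93,500 BTU/h × 9.4 h = 878,900 BTU
Gas input = 878,900 / 0.91 = 965,824 BTU
= 965,824 / 100,000 = 9.658 therm
Cost = 9.658 × €2.24/therm = €21.63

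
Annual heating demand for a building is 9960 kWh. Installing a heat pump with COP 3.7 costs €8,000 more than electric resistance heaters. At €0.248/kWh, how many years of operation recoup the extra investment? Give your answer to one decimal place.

4.4 years

Resistance: 9960 kWh × €0.248 = €2,470.08/yr
Heat pump: 9960 / 3.7 = 2692 kWh in → × €0.248 = €667.59/yr
Annual savings = €1,802.49
Payback = €8,000 / €1,802.49 = 4.44 years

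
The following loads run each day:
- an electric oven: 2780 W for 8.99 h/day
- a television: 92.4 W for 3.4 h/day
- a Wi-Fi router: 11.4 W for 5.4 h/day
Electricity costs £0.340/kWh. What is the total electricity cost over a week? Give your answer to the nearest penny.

£60.38

electric oven: 2780 W × 8.99 h × 7 d = 174,945 Wh = 174.9 kWh
television: 92.4 W × 3.4 h × 7 d = 2,199 Wh = 2.199 kWh
Wi-Fi router: 11.4 W × 5.4 h × 7 d = 431 Wh = 0.4309 kWh
Total energy = 174.9 + 2.199 + 0.4309 = 177.6 kWh
Cost = 177.6 kWh × £0.340 = £60.38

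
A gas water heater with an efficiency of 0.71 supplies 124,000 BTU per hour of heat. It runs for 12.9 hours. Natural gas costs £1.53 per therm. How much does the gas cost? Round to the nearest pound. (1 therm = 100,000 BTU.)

£34

Heat delivered = 124,000 BTU/h × 12.9 h = 1,599,600 BTU
Gas input = 1,599,600 / 0.71 = 2,252,958 BTU
= 2,252,958 / 100,000 = 22.53 therm
Cost = 22.53 × £1.53/therm = £34.47 ≈ £34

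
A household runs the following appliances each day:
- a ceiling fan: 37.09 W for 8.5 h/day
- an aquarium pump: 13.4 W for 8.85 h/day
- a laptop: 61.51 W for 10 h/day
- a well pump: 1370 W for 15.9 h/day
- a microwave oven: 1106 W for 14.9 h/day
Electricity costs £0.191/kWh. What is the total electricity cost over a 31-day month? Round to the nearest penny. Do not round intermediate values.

£232.76

ceiling fan: 37.09 W × 8.5 h × 31 d = 9,773 Wh = 9.773 kWh
aquarium pump: 13.4 W × 8.85 h × 31 d = 3,676 Wh = 3.676 kWh
laptop: 61.51 W × 10 h × 31 d = 19,068 Wh = 19.07 kWh
well pump: 1370 W × 15.9 h × 31 d = 675,273 Wh = 675.3 kWh
microwave oven: 1106 W × 14.9 h × 31 d = 510,861 Wh = 510.9 kWh
Total energy = 9.773 + 3.676 + 19.07 + 675.3 + 510.9 = 1,219 kWh
Cost = 1,219 kWh × £0.191 = £232.76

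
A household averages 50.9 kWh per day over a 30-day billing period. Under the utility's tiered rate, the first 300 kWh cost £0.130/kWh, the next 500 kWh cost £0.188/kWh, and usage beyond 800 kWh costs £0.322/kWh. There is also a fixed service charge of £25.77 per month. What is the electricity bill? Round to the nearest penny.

£392.86

Usage = 50.9 kWh/day × 30 days = 1527 kWh
First 300 kWh × £0.130 = £39.00
Next 500 kWh × £0.188 = £94.00
Remaining 727 kWh × £0.322 = £234.09
Energy charge = £367.09; + service £25.77 = £392.86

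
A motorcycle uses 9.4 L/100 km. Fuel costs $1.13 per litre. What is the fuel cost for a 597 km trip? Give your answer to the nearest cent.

$63.41

Fuel = 9.4 L/100 km × 597 km / 100 = 56.12 L
Cost = 56.12 L × $1.13/L = $63.41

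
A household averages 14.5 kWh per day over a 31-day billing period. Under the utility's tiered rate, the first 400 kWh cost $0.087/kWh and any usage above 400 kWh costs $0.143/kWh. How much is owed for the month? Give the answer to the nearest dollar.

Usage = 14.5 kWh/day × 31 days = 449.5 kWh
First 400 kWh × $0.087 = $34.80
Remaining 49.5 kWh × $0.143 = $7.08
Total = $41.88 ≈ $42

$42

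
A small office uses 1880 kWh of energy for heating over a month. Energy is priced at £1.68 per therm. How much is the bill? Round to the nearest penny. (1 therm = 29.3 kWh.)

1880 kWh × (0.03413 therm/kWh) = 64.16 therm
Cost = 64.16 therm × £1.68/therm = £107.80

£107.80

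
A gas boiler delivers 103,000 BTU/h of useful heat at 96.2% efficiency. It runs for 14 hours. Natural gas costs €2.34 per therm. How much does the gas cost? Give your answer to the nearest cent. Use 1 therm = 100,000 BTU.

€35.08

Heat delivered = 103,000 BTU/h × 14 h = 1,442,000 BTU
Gas input = 1,442,000 / 0.962 = 1,498,960 BTU
= 1,498,960 / 100,000 = 14.99 therm
Cost = 14.99 × €2.34/therm = €35.08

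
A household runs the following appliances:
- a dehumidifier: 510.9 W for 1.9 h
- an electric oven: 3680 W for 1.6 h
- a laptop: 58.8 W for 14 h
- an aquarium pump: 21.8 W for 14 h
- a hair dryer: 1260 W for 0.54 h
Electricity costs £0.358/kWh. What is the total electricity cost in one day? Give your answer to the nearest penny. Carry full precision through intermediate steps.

£3.10

dehumidifier: 510.9 W × 1.9 h = 971 Wh = 0.9707 kWh
electric oven: 3680 W × 1.6 h = 5,888 Wh = 5.888 kWh
laptop: 58.8 W × 14 h = 823 Wh = 0.8232 kWh
aquarium pump: 21.8 W × 14 h = 305 Wh = 0.3052 kWh
hair dryer: 1260 W × 0.54 h = 680 Wh = 0.6804 kWh
Total energy = 0.9707 + 5.888 + 0.8232 + 0.3052 + 0.6804 = 8.668 kWh
Cost = 8.668 kWh × £0.358 = £3.10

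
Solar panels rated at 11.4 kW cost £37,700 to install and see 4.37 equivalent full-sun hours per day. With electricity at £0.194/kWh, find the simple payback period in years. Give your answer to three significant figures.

Daily generation = 11.4 kW × 4.37 h = 49.82 kWh
Annual generation = 49.82 × 365 = 18184 kWh
Annual savings = 18184 × £0.194 = £3,527.61
Payback = £37,700 / £3,527.61 = 10.7 years

10.7 years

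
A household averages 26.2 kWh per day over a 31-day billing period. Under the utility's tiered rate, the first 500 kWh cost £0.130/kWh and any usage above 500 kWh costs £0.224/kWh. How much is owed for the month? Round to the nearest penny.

£134.93

Usage = 26.2 kWh/day × 31 days = 812.2 kWh
First 500 kWh × £0.130 = £65.00
Remaining 312.2 kWh × £0.224 = £69.93
Total = £134.93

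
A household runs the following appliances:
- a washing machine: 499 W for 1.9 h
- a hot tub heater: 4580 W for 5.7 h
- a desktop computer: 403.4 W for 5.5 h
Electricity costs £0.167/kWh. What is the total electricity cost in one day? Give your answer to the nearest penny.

£4.89

washing machine: 499 W × 1.9 h = 948 Wh = 0.9481 kWh
hot tub heater: 4580 W × 5.7 h = 26,106 Wh = 26.11 kWh
desktop computer: 403.4 W × 5.5 h = 2,219 Wh = 2.219 kWh
Total energy = 0.9481 + 26.11 + 2.219 = 29.27 kWh
Cost = 29.27 kWh × £0.167 = £4.89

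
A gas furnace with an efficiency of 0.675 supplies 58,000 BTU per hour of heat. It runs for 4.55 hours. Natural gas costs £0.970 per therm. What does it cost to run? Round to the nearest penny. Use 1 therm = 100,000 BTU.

Heat delivered = 58,000 BTU/h × 4.55 h = 263,900 BTU
Gas input = 263,900 / 0.675 = 390,963 BTU
= 390,963 / 100,000 = 3.91 therm
Cost = 3.91 × £0.970/therm = £3.79

£3.79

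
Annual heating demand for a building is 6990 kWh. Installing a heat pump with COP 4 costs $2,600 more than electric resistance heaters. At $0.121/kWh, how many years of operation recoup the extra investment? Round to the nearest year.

4 years

Resistance: 6990 kWh × $0.121 = $845.79/yr
Heat pump: 6990 / 4 = 1748 kWh in → × $0.121 = $211.45/yr
Annual savings = $634.34
Payback = $2,600 / $634.34 = 4.1 years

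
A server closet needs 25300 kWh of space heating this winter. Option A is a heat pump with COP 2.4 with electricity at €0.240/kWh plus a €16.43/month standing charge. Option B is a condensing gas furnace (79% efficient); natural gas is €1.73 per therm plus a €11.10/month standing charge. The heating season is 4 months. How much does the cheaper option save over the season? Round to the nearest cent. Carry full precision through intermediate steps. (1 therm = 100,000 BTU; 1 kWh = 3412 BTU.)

Heat load = 25300 kWh × 3412 = 86,323,600 BTU
Gas: input = 86,323,600 / 0.79 = 109,270,380 BTU = 1,093 therm → 1,093 × €1.73 = €1,890.38; + 4 × €11.10 standing = €1,934.78
Heat pump: 86,323,600 BTU / 3412 = 25,300 kWh heat; / 2.4 = 10,540 kWh in → × €0.240 = €2,530.00; + 4 × €16.43 standing = €2,595.72
Difference = |€1,934.78 − €2,595.72| = €660.94

€660.94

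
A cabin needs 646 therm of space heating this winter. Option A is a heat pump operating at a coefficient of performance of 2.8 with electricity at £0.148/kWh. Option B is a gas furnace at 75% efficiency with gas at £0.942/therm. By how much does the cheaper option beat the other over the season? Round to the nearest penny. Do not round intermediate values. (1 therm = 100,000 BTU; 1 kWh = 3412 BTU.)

£189.38

Heat load = 646 therm × 100,000 = 64,600,000 BTU
Gas: input = 64,600,000 / 0.75 = 86,133,333 BTU = 861.3 therm → 861.3 × £0.942 = £811.38
Heat pump: 64,600,000 BTU / 3412 = 18,930 kWh heat; / 2.8 = 6,762 kWh in → × £0.148 = £1,000.75
Difference = |£811.38 − £1,000.75| = £189.38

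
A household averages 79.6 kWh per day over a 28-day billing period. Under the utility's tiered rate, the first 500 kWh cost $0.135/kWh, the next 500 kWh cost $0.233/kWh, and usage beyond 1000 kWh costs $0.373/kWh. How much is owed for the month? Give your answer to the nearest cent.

$642.34

Usage = 79.6 kWh/day × 28 days = 2228.8 kWh
First 500 kWh × $0.135 = $67.50
Next 500 kWh × $0.233 = $116.50
Remaining 1228.8 kWh × $0.373 = $458.34
Total = $642.34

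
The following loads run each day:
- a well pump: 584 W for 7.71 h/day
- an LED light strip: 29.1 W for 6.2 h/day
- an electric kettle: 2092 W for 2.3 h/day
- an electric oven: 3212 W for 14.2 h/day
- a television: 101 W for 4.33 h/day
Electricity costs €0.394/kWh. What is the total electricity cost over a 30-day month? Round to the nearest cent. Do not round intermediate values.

well pump: 584 W × 7.71 h × 30 d = 135,079 Wh = 135.1 kWh
LED light strip: 29.1 W × 6.2 h × 30 d = 5,413 Wh = 5.413 kWh
electric kettle: 2092 W × 2.3 h × 30 d = 144,348 Wh = 144.3 kWh
electric oven: 3212 W × 14.2 h × 30 d = 1,368,312 Wh = 1,368 kWh
television: 101 W × 4.33 h × 30 d = 13,120 Wh = 13.12 kWh
Total energy = 135.1 + 5.413 + 144.3 + 1,368 + 13.12 = 1,666 kWh
Cost = 1,666 kWh × €0.394 = €656.51

€656.51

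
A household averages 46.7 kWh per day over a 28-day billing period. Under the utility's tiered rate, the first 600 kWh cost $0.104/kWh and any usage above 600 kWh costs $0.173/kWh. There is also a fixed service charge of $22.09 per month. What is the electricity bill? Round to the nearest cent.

$206.90

Usage = 46.7 kWh/day × 28 days = 1307.6 kWh
First 600 kWh × $0.104 = $62.40
Remaining 707.6 kWh × $0.173 = $122.41
Energy charge = $184.81; + service $22.09 = $206.90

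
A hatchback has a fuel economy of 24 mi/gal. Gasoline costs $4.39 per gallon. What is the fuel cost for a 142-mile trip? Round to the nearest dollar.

Fuel = 142 mi / 24 mpg = 5.917 gal
Cost = 5.917 gal × $4.39/gal = $25.97 ≈ $26

$26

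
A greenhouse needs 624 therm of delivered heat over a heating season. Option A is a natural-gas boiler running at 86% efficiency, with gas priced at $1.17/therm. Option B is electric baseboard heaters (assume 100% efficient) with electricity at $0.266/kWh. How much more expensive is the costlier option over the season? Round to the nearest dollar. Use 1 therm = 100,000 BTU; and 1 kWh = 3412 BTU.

Heat load = 624 therm × 100,000 = 62,400,000 BTU
Gas: input = 62,400,000 / 0.86 = 72,558,140 BTU = 725.6 therm → 725.6 × $1.17 = $848.93
Electric: 62,400,000 BTU / 3412 = 18,290 kWh → × $0.266 = $4,864.71
Difference = |$848.93 − $4,864.71| = $4,015.78 ≈ $4016

$4016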